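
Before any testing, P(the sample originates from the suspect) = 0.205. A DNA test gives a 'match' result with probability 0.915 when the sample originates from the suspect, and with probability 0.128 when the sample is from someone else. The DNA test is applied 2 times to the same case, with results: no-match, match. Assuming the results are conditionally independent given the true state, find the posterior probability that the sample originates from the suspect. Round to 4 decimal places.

With H the event that the sample originates from the suspect, the joint likelihood of the observed sequence is P(data|H) = 0.085·0.915 = 0.077775 and P(data|¬H) = 0.872·0.128 = 0.11162.
Bayes: P(H|data) = 0.205·0.077775 / (0.205·0.077775 + 0.795·0.11162) = 0.015944/0.10468 = 0.1523.

Posterior P(H) ≈ 0.1523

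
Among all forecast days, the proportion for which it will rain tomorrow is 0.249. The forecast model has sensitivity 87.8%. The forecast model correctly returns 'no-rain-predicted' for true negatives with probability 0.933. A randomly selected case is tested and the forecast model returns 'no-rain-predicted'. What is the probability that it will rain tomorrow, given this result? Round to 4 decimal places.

Write H for 'it will rain tomorrow'. Prior odds H:¬H = 0.249/0.751 = 0.33156. For the 'no-rain-predicted' outcome, the likelihood ratio is 0.122/0.933 = 0.13076.
Posterior odds = 0.33156 × 0.13076 = 0.043355, so P(H|E) = 0.043355/(1+0.043355) = 0.0416.

P(H | E) ≈ 0.0416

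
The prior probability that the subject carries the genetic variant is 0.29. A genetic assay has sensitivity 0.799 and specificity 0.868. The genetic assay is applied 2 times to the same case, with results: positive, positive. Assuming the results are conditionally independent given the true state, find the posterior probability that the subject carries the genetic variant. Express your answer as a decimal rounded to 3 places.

Posterior P(H) ≈ 0.937

With H the event that the subject carries the genetic variant, the joint likelihood of the observed sequence is P(data|H) = 0.799·0.799 = 0.63840 and P(data|¬H) = 0.132·0.132 = 0.017424.
Bayes: P(H|data) = 0.29·0.63840 / (0.29·0.63840 + 0.71·0.017424) = 0.18514/0.19751 = 0.9374.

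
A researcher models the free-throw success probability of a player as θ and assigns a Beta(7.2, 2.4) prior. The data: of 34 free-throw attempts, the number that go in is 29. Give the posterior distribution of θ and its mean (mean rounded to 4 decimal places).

Posterior: Beta(36.2, 7.4); mean ≈ 0.8303

The binomial likelihood is conjugate to the Beta prior: with 29 successes and 5 failures, the posterior is Beta(7.2+29, 2.4+5) = Beta(36.2, 7.4).
E[θ | data] = 36.2/(36.2+7.4) = 0.8303.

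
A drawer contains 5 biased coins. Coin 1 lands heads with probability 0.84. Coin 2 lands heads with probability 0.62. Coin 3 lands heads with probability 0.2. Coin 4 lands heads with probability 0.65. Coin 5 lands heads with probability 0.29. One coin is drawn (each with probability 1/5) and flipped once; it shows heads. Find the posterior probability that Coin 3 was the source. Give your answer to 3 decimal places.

Posterior probability ≈ 0.077

Tabulate prior·likelihood by source: [1] prior 0.2, lik 0.84, product 0.1680; [2] prior 0.2, lik 0.62, product 0.1240; [3] prior 0.2, lik 0.2, product 0.04000; [4] prior 0.2, lik 0.65, product 0.1300; [5] prior 0.2, lik 0.29, product 0.05800.
Normalizing constant = 0.52000; the posterior for Coin 3 is its product over the sum, 0.04000/0.52000 = 0.077.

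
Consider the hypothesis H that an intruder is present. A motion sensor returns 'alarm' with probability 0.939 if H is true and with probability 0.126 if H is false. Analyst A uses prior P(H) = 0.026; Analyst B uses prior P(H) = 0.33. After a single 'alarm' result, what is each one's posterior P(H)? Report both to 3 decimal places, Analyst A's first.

Analyst A: 0.166; Analyst B: 0.786

The likelihood ratio for an 'alarm' result is 0.939/0.126 = 7.4524.
Analyst A: prior odds 0.026/0.974 = 0.026694; posterior odds 0.19893; posterior probability 0.166.
Analyst B: prior odds 0.33/0.67 = 0.49254; posterior odds 3.6706; posterior probability 0.786.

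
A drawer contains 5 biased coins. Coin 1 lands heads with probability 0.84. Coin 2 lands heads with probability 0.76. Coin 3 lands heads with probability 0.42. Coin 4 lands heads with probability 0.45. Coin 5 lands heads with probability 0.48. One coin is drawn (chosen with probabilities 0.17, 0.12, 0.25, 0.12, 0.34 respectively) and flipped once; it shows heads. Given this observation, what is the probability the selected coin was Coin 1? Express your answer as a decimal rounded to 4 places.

Posterior probability ≈ 0.2567

Tabulate prior·likelihood by source: [1] prior 0.17, lik 0.84, product 0.1428; [2] prior 0.12, lik 0.76, product 0.09120; [3] prior 0.25, lik 0.42, product 0.1050; [4] prior 0.12, lik 0.45, product 0.05400; [5] prior 0.34, lik 0.48, product 0.1632.
Normalizing constant = 0.55620; the posterior for Coin 1 is its product over the sum, 0.1428/0.55620 = 0.2567.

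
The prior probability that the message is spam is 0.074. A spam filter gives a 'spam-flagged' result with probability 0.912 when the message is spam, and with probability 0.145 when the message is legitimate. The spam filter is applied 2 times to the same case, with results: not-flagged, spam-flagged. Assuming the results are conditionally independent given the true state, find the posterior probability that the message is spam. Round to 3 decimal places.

Posterior P(H) ≈ 0.049

Let H be the event that the message is spam; start with P(H) = 0.074. P('spam-flagged'|H) = 0.912, P('spam-flagged'|¬H) = 0.145.
Update on result 1 ('not-flagged'): P(H) ← 0.088·0.0740 / (0.088·0.0740 + 0.855·0.9260) = 0.0065120/0.79824 = 0.0082.
Update on result 2 ('spam-flagged'): P(H) ← 0.912·0.0082 / (0.912·0.0082 + 0.145·0.9918) = 0.0074400/0.15126 = 0.0492.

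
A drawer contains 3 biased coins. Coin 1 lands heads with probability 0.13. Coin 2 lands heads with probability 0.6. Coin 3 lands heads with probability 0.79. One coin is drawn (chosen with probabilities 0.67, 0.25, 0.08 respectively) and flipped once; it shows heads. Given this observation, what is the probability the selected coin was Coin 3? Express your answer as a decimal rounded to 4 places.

Tabulate prior·likelihood by source: [1] prior 0.67, lik 0.13, product 0.08710; [2] prior 0.25, lik 0.6, product 0.1500; [3] prior 0.08, lik 0.79, product 0.06320.
Normalizing constant = 0.30030; the posterior for Coin 3 is its product over the sum, 0.06320/0.30030 = 0.2105.

Posterior probability ≈ 0.2105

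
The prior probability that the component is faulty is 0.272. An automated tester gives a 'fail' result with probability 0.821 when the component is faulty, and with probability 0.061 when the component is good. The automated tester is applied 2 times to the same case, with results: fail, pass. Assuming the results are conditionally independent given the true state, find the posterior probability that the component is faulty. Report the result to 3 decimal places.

Let H be the event that the component is faulty; start with P(H) = 0.272. P('fail'|H) = 0.821, P('fail'|¬H) = 0.061.
Update on result 1 ('fail'): P(H) ← 0.821·0.2720 / (0.821·0.2720 + 0.061·0.7280) = 0.22331/0.26772 = 0.8341.
Update on result 2 ('pass'): P(H) ← 0.179·0.8341 / (0.179·0.8341 + 0.939·0.1659) = 0.14931/0.30506 = 0.4894.

Posterior P(H) ≈ 0.489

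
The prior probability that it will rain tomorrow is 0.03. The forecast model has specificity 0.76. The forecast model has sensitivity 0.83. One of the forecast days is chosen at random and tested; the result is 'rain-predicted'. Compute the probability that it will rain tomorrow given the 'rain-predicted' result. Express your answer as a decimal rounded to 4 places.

Write H for 'it will rain tomorrow'. Prior odds H:¬H = 0.03/0.97 = 0.030928. For the 'rain-predicted' outcome, the likelihood ratio is 0.83/0.24 = 3.4583.
Posterior odds = 0.030928 × 3.4583 = 0.10696, so P(H|E) = 0.10696/(1+0.10696) = 0.0966.

P(H | E) ≈ 0.0966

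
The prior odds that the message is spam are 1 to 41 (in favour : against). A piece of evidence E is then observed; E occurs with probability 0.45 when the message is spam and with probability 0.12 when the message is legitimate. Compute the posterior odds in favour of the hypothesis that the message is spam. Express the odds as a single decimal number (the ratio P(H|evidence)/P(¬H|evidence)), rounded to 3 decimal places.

Prior odds = 1/41 = 0.024390.
Likelihood ratio for E = 0.45/0.12 = 3.7500.
Posterior odds = prior odds × LR = 0.091463.

Posterior odds ≈ 0.091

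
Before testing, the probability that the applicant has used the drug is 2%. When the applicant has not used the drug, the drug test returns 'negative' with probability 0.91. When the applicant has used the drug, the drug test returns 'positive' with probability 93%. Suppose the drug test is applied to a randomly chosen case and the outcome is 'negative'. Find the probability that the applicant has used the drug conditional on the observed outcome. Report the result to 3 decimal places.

P(H | E) ≈ 0.002

Write H for 'the applicant has used the drug'. Prior odds H:¬H = 0.02/0.98 = 0.020408. For the 'negative' outcome, the likelihood ratio is 0.07/0.91 = 0.076923.
Posterior odds = 0.020408 × 0.076923 = 0.0015699, so P(H|E) = 0.0015699/(1+0.0015699) = 0.002.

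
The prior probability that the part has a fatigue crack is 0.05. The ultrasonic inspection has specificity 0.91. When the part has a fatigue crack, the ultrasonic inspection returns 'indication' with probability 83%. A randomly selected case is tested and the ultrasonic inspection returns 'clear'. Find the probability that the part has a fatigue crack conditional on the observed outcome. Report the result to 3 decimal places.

P(H | E) ≈ 0.010

Let H be the event that the part has a fatigue crack. P(H) = 0.05, so P(¬H) = 0.95. With E the 'clear' result, P(E|H) = 0.17 and P(E|¬H) = 0.91.
P(E) = 0.17·0.05 + 0.91·0.95 = 0.0085000 + 0.86450 = 0.87300.
By Bayes' theorem, P(H|E) = 0.0085000 / 0.87300 = 0.010.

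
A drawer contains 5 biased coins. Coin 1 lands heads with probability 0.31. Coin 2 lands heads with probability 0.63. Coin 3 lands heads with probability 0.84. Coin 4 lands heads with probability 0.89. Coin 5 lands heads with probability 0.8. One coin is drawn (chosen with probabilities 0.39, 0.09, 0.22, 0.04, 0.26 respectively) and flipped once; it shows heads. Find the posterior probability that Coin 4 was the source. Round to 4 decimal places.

P(heads|C1) = 0.31; P(heads|C2) = 0.63; P(heads|C3) = 0.84; P(heads|C4) = 0.89; P(heads|C5) = 0.8.
Prior × likelihood for each source: 0.39·0.31=0.1209, 0.09·0.63=0.05670, 0.22·0.84=0.1848, 0.04·0.89=0.03560, 0.26·0.8=0.2080. Summing gives P(heads) = 0.60600.
P(Coin 4 | heads) = 0.03560 / 0.60600 = 0.0587.

Posterior probability ≈ 0.0587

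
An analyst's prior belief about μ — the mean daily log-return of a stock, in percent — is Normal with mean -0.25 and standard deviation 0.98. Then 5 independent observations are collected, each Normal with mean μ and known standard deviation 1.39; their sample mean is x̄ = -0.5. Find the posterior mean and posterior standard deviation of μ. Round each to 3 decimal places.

With known σ, the Normal prior is conjugate. Weight on the data is w = (n/σ²)/(n/σ² + 1/τ₀²) = 2.58786/(2.58786+1.04123) = 0.71309.
Posterior mean = w·x̄ + (1−w)·μ₀ = 0.71309·-0.5 + 0.28691·-0.25 = -0.428. Posterior variance = 1/(2.58786+1.04123) = 0.275551, so SD = 0.525.

Posterior mean ≈ -0.428; posterior SD ≈ 0.525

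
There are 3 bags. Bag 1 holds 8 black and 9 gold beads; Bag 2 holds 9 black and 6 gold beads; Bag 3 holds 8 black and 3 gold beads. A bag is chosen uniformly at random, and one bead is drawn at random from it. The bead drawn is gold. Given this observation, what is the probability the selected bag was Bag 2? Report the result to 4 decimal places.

Posterior probability ≈ 0.3327

Tabulate prior·likelihood by source: [1] prior 0.333333, lik 0.5294, product 0.1765; [2] prior 0.333333, lik 0.4, product 0.1333; [3] prior 0.333333, lik 0.2727, product 0.09091.
Normalizing constant = 0.40071; the posterior for Bag 2 is its product over the sum, 0.1333/0.40071 = 0.3327.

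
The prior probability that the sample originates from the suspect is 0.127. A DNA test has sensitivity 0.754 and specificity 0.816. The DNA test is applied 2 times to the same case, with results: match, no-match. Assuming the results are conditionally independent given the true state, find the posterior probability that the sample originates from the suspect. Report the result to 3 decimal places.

With H the event that the sample originates from the suspect, the joint likelihood of the observed sequence is P(data|H) = 0.754·0.246 = 0.18548 and P(data|¬H) = 0.184·0.816 = 0.15014.
Bayes: P(H|data) = 0.127·0.18548 / (0.127·0.18548 + 0.873·0.15014) = 0.023556/0.15463 = 0.1523.

Posterior P(H) ≈ 0.152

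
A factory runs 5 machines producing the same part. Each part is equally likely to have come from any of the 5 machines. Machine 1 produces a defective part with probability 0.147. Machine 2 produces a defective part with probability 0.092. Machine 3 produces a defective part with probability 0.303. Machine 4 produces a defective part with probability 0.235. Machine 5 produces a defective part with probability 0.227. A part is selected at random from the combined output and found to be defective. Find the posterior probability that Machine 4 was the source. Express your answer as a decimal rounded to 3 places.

Posterior probability ≈ 0.234

Tabulate prior·likelihood by source: [1] prior 0.2, lik 0.147, product 0.02940; [2] prior 0.2, lik 0.092, product 0.01840; [3] prior 0.2, lik 0.303, product 0.06060; [4] prior 0.2, lik 0.235, product 0.04700; [5] prior 0.2, lik 0.227, product 0.04540.
Normalizing constant = 0.20080; the posterior for Machine 4 is its product over the sum, 0.04700/0.20080 = 0.234.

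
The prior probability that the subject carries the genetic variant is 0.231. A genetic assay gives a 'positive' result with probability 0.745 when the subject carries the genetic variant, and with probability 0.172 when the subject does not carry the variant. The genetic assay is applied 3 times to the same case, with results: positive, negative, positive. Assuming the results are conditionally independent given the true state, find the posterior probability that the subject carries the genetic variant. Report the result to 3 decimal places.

Let H be the event that the subject carries the genetic variant; start with P(H) = 0.231. P('positive'|H) = 0.745, P('positive'|¬H) = 0.172.
Update on result 1 ('positive'): P(H) ← 0.745·0.2310 / (0.745·0.2310 + 0.172·0.7690) = 0.17209/0.30436 = 0.5654.
Update on result 2 ('negative'): P(H) ← 0.255·0.5654 / (0.255·0.5654 + 0.828·0.4346) = 0.14418/0.50401 = 0.2861.
Update on result 3 ('positive'): P(H) ← 0.745·0.2861 / (0.745·0.2861 + 0.172·0.7139) = 0.21312/0.33592 = 0.6345.

Posterior P(H) ≈ 0.634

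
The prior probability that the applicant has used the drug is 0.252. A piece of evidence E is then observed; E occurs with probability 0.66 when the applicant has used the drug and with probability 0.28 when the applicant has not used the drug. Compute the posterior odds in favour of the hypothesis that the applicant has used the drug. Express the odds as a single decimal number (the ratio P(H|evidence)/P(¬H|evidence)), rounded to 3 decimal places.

Prior odds = 0.252/(1−0.252) = 0.33690.
Likelihood ratio for E = 0.66/0.28 = 2.3571.
Posterior odds = prior odds × LR = 0.79412.

Posterior odds ≈ 0.794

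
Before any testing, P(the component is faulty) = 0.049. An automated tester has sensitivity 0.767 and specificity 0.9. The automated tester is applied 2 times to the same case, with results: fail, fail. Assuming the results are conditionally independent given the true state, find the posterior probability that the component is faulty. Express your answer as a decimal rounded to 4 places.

With H the event that the component is faulty, the joint likelihood of the observed sequence is P(data|H) = 0.767·0.767 = 0.58829 and P(data|¬H) = 0.1·0.1 = 0.010000.
Bayes: P(H|data) = 0.049·0.58829 / (0.049·0.58829 + 0.951·0.010000) = 0.028826/0.038336 = 0.7519.

Posterior P(H) ≈ 0.7519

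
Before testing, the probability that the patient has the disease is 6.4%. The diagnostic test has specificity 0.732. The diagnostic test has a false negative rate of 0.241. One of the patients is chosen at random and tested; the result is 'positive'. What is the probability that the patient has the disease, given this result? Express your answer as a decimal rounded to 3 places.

Write H for 'the patient has the disease'. Prior odds H:¬H = 0.064/0.936 = 0.068376. For the 'positive' outcome, the likelihood ratio is 0.759/0.268 = 2.8321.
Posterior odds = 0.068376 × 2.8321 = 0.19365, so P(H|E) = 0.19365/(1+0.19365) = 0.162.

P(H | E) ≈ 0.162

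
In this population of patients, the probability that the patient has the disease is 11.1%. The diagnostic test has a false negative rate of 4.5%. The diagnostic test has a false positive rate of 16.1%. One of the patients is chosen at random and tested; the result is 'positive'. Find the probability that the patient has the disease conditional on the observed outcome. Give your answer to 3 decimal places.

Let H be the event that the patient has the disease. P(H) = 0.111, so P(¬H) = 0.889. With E the 'positive' result, P(E|H) = 0.955 and P(E|¬H) = 0.161.
P(E) = 0.955·0.111 + 0.161·0.889 = 0.10601 + 0.14313 = 0.24913.
By Bayes' theorem, P(H|E) = 0.10601 / 0.24913 = 0.425.

P(H | E) ≈ 0.425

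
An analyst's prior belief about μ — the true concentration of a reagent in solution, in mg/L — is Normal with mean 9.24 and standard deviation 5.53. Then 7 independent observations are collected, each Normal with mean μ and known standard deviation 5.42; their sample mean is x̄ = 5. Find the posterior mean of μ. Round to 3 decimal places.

Prior precision 1/τ₀² = 1/5.53² = 0.0327001; data precision n/σ² = 7/5.42² = 0.238287.
Posterior precision = 0.0327001 + 0.238287 = 0.270987.
Posterior mean = (0.0327001·9.24 + 0.238287·5) / 0.270987 = 5.512.

Posterior mean ≈ 5.512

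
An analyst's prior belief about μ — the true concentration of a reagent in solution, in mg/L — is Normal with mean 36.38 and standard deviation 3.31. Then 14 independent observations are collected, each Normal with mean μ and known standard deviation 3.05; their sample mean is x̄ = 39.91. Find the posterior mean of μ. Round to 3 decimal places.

With known σ, the Normal prior is conjugate. Weight on the data is w = (n/σ²)/(n/σ² + 1/τ₀²) = 1.50497/(1.50497+0.0912734) = 0.94282.
Posterior mean = w·x̄ + (1−w)·μ₀ = 0.94282·39.91 + 0.057180·36.38 = 39.708.

Posterior mean ≈ 39.708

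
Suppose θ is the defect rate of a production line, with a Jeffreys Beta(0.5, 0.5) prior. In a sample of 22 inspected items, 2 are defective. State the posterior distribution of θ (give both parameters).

The binomial likelihood is conjugate to the Beta prior: with 2 successes and 20 failures, the posterior is Beta(0.5+2, 0.5+20) = Beta(2.5, 20.5).

Posterior: Beta(2.5, 20.5)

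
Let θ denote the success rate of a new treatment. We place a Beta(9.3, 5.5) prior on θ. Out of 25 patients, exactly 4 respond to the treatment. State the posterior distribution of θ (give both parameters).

Posterior: Beta(13.3, 26.5)

Observing 4 successes and 21 failures updates Beta(9.3, 5.5) by adding the success and failure counts to the two shape parameters: α = 9.3+4 = 13.3, β = 5.5+21 = 26.5.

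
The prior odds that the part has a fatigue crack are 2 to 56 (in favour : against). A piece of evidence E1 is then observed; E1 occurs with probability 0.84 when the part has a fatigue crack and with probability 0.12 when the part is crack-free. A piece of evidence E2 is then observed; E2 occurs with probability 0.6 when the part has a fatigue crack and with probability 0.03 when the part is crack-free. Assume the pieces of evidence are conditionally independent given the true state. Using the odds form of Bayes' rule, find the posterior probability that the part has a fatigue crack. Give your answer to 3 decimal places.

Posterior probability ≈ 0.833

Prior odds = 2/56 = 0.035714. In log-odds, ln(0.035714) = -3.3322.
Add log likelihood ratios: ln(7.0000) + ln(20.000) = 4.9416.
Posterior log-odds = 1.6094, so posterior odds = exp(1.6094) = 5.0000. Converting, P(H|E) = 5.0000/6.0000 = 0.833.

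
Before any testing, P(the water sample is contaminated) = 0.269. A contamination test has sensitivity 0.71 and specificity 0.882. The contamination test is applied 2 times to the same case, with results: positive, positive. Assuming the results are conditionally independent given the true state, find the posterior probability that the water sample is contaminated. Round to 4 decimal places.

Posterior P(H) ≈ 0.9302

With H the event that the water sample is contaminated, the joint likelihood of the observed sequence is P(data|H) = 0.71·0.71 = 0.50410 and P(data|¬H) = 0.118·0.118 = 0.013924.
Bayes: P(H|data) = 0.269·0.50410 / (0.269·0.50410 + 0.731·0.013924) = 0.13560/0.14578 = 0.9302.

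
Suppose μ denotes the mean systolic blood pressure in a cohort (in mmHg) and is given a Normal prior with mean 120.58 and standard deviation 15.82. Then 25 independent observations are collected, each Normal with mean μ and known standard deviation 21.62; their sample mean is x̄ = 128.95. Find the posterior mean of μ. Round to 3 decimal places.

Posterior mean ≈ 128.368

With known σ, the Normal prior is conjugate. Weight on the data is w = (n/σ²)/(n/σ² + 1/τ₀²) = 0.0534846/(0.0534846+0.00399565) = 0.93049.
Posterior mean = w·x̄ + (1−w)·μ₀ = 0.93049·128.95 + 0.069513·120.58 = 128.368.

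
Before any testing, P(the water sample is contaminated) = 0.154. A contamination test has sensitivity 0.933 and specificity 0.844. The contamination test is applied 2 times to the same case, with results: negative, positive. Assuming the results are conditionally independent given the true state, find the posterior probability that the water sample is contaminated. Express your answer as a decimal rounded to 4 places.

Posterior P(H) ≈ 0.0795

With H the event that the water sample is contaminated, the joint likelihood of the observed sequence is P(data|H) = 0.067·0.933 = 0.062511 and P(data|¬H) = 0.844·0.156 = 0.13166.
Bayes: P(H|data) = 0.154·0.062511 / (0.154·0.062511 + 0.846·0.13166) = 0.0096267/0.12101 = 0.0795.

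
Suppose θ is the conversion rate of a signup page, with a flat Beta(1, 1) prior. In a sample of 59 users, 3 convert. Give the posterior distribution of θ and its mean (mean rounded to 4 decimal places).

The binomial likelihood is conjugate to the Beta prior: with 3 successes and 56 failures, the posterior is Beta(1+3, 1+56) = Beta(4, 57).
E[θ | data] = 4/(4+57) = 0.0656.

Posterior: Beta(4, 57); mean ≈ 0.0656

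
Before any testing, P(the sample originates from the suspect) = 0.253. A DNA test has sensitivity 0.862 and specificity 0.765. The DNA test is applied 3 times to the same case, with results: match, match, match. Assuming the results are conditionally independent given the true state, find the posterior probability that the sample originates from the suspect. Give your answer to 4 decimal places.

Posterior P(H) ≈ 0.9436

With H the event that the sample originates from the suspect, the joint likelihood of the observed sequence is P(data|H) = 0.862·0.862·0.862 = 0.64050 and P(data|¬H) = 0.235·0.235·0.235 = 0.012978.
Bayes: P(H|data) = 0.253·0.64050 / (0.253·0.64050 + 0.747·0.012978) = 0.16205/0.17174 = 0.9436.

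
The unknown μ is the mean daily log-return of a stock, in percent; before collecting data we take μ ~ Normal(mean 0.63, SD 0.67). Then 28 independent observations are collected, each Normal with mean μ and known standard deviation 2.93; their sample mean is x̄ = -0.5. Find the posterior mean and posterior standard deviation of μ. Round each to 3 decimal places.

With known σ, the Normal prior is conjugate. Weight on the data is w = (n/σ²)/(n/σ² + 1/τ₀²) = 3.26154/(3.26154+2.22767) = 0.59417.
Posterior mean = w·x̄ + (1−w)·μ₀ = 0.59417·-0.5 + 0.40583·0.63 = -0.041. Posterior variance = 1/(3.26154+2.22767) = 0.182176, so SD = 0.427.

Posterior mean ≈ -0.041; posterior SD ≈ 0.427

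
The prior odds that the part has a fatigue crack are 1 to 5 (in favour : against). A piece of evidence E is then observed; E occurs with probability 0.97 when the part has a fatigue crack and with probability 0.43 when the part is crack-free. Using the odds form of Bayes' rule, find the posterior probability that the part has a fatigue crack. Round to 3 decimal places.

Prior odds = 1/5 = 0.20000. In log-odds, ln(0.20000) = -1.6094.
Add log likelihood ratio: ln(2.2558) = 0.81351.
Posterior log-odds = -0.79593, so posterior odds = exp(-0.79593) = 0.45116. Converting, P(H|E) = 0.45116/1.4512 = 0.311.

Posterior probability ≈ 0.311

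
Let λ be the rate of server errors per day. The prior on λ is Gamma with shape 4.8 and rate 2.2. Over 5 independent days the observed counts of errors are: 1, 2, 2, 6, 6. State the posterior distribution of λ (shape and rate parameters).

Posterior: Gamma(shape=21.8, rate=7.2)

The Poisson likelihood adds the total count to the shape and the number of exposure periods to the rate. Here ∑xᵢ = 17 and n = 5, so shape 4.8→21.8 and rate 2.2→7.2.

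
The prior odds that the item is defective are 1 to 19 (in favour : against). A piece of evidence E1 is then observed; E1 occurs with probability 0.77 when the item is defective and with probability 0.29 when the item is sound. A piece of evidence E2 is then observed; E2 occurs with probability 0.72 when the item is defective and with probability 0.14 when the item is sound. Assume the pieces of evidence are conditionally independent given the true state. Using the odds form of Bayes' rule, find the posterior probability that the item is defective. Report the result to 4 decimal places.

Prior odds = 1/19 = 0.052632. In log-odds, ln(0.052632) = -2.9444.
Add log likelihood ratios: ln(2.6552) + ln(5.1429) = 2.6141.
Posterior log-odds = -0.33032, so posterior odds = exp(-0.33032) = 0.71869. Converting, P(H|E) = 0.71869/1.7187 = 0.4182.

Posterior probability ≈ 0.4182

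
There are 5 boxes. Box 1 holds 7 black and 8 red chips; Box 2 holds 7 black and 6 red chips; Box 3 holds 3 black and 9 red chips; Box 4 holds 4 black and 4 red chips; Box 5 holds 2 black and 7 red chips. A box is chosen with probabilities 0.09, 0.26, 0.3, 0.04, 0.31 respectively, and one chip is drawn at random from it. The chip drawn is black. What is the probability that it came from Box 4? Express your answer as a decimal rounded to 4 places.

Posterior probability ≈ 0.0578

P(black|Box 1) = 0.4667; P(black|Box 2) = 0.5385; P(black|Box 3) = 0.25; P(black|Box 4) = 0.5; P(black|Box 5) = 0.2222.
Prior × likelihood for each source: 0.09·0.4667=0.04200, 0.26·0.5385=0.1400, 0.3·0.25=0.07500, 0.04·0.5=0.02000, 0.31·0.2222=0.06889. Summing gives P(black) = 0.34589.
P(Box 4 | black) = 0.02000 / 0.34589 = 0.0578.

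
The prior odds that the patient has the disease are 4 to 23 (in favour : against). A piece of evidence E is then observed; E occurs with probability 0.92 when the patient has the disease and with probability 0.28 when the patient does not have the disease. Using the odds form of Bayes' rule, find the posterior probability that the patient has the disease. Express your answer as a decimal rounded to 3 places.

Posterior probability ≈ 0.364

Prior odds = 4/23 = 0.17391.
Likelihood ratio for E = 0.92/0.28 = 3.2857.
Posterior odds = prior odds × LR = 0.57143.
Posterior probability = odds/(1+odds) = 0.57143/1.5714 = 0.364.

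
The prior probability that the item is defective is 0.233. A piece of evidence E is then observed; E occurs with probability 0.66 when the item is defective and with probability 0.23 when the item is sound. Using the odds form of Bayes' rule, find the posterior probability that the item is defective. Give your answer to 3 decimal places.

Posterior probability ≈ 0.466

Prior odds = 0.233/(1−0.233) = 0.30378. In log-odds, ln(0.30378) = -1.1914.
Add log likelihood ratio: ln(2.8696) = 1.0542.
Posterior log-odds = -0.13729, so posterior odds = exp(-0.13729) = 0.87172. Converting, P(H|E) = 0.87172/1.8717 = 0.466.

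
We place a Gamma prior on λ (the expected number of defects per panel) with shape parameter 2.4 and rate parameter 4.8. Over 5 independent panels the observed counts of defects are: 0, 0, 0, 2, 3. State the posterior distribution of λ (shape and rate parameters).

Posterior: Gamma(shape=7.4, rate=9.8)

Total count ∑xᵢ = 5 over n = 5 panels.
Gamma is conjugate to the Poisson likelihood: posterior is Gamma(shape = 2.4+5 = 7.4, rate = 4.8+5 = 9.8).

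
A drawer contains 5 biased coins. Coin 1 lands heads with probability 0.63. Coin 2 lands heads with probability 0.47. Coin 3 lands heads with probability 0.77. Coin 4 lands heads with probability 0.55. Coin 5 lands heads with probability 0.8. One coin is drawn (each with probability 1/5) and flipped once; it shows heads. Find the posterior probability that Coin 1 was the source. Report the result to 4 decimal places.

P(heads|C1) = 0.63; P(heads|C2) = 0.47; P(heads|C3) = 0.77; P(heads|C4) = 0.55; P(heads|C5) = 0.8.
Prior × likelihood for each source: 0.2·0.63=0.1260, 0.2·0.47=0.09400, 0.2·0.77=0.1540, 0.2·0.55=0.1100, 0.2·0.8=0.1600. Summing gives P(heads) = 0.64400.
P(Coin 1 | heads) = 0.1260 / 0.64400 = 0.1957.

Posterior probability ≈ 0.1957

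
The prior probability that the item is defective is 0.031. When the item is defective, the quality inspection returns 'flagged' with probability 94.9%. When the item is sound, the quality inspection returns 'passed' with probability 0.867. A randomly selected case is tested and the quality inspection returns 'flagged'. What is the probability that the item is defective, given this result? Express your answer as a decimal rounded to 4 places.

P(H | E) ≈ 0.1858

Write H for 'the item is defective'. Prior odds H:¬H = 0.031/0.969 = 0.031992. For the 'flagged' outcome, the likelihood ratio is 0.949/0.133 = 7.1353.
Posterior odds = 0.031992 × 7.1353 = 0.22827, so P(H|E) = 0.22827/(1+0.22827) = 0.1858.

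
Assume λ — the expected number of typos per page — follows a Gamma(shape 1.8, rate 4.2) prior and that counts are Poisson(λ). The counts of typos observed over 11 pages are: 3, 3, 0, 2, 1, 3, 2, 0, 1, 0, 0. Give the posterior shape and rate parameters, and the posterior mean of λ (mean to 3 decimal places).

Posterior: Gamma(shape=16.8, rate=15.2); mean ≈ 1.105

Total count ∑xᵢ = 15 over n = 11 pages.
Gamma is conjugate to the Poisson likelihood: posterior is Gamma(shape = 1.8+15 = 16.8, rate = 4.2+11 = 15.2).
Posterior mean = shape/rate = 16.8/15.2 = 1.105.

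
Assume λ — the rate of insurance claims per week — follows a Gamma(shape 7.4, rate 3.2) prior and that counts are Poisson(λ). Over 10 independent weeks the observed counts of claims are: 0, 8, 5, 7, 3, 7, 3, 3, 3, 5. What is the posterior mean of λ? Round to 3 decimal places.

The Poisson likelihood adds the total count to the shape and the number of exposure periods to the rate. Here ∑xᵢ = 44 and n = 10, so shape 7.4→51.4 and rate 3.2→13.2.
Posterior mean = shape/rate = 51.4/13.2 = 3.894.

Posterior mean ≈ 3.894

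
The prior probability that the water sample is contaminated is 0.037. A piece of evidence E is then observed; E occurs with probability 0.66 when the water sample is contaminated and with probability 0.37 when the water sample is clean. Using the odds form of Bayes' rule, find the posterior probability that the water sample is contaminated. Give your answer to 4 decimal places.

Prior odds = 0.037/(1−0.037) = 0.038422. In log-odds, ln(0.038422) = -3.2591.
Add log likelihood ratio: ln(1.7838) = 0.57874.
Posterior log-odds = -2.6804, so posterior odds = exp(-2.6804) = 0.068536. Converting, P(H|E) = 0.068536/1.0685 = 0.0641.

Posterior probability ≈ 0.0641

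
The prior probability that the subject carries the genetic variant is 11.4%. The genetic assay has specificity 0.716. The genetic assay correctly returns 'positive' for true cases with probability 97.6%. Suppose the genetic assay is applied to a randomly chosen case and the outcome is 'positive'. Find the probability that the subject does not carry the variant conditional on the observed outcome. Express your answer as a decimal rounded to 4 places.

Let H be the event that the subject carries the genetic variant. P(H) = 0.114, so P(¬H) = 0.886. With E the 'positive' result, P(E|H) = 0.976 and P(E|¬H) = 0.284.
P(E) = 0.976·0.114 + 0.284·0.886 = 0.11126 + 0.25162 = 0.36289.
By Bayes' theorem, P(H|E) = 0.11126 / 0.36289 = 0.3066. Hence P(¬H|E) = 1 − 0.3066 = 0.6934.

P(¬H | E) ≈ 0.6934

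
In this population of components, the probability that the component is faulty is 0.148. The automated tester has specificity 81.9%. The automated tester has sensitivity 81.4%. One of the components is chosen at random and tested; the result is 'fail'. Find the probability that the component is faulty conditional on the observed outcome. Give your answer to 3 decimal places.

P(H | E) ≈ 0.439

Write H for 'the component is faulty'. Prior odds H:¬H = 0.148/0.852 = 0.17371. For the 'fail' outcome, the likelihood ratio is 0.814/0.181 = 4.4972.
Posterior odds = 0.17371 × 4.4972 = 0.78121, so P(H|E) = 0.78121/(1+0.78121) = 0.439.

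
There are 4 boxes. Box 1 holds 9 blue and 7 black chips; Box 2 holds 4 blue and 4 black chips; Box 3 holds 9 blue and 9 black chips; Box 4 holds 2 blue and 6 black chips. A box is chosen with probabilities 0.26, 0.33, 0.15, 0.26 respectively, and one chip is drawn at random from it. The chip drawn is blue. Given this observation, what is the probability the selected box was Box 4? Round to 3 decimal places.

Posterior probability ≈ 0.144

Tabulate prior·likelihood by source: [1] prior 0.26, lik 0.5625, product 0.1462; [2] prior 0.33, lik 0.5, product 0.1650; [3] prior 0.15, lik 0.5, product 0.07500; [4] prior 0.26, lik 0.25, product 0.06500.
Normalizing constant = 0.45125; the posterior for Box 4 is its product over the sum, 0.06500/0.45125 = 0.144.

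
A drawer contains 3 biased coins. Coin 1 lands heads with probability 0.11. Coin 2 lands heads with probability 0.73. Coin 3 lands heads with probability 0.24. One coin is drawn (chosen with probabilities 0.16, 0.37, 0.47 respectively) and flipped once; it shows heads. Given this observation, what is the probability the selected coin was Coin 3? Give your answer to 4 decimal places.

Posterior probability ≈ 0.2816

P(heads|C1) = 0.11; P(heads|C2) = 0.73; P(heads|C3) = 0.24.
Prior × likelihood for each source: 0.16·0.11=0.01760, 0.37·0.73=0.2701, 0.47·0.24=0.1128. Summing gives P(heads) = 0.40050.
P(Coin 3 | heads) = 0.1128 / 0.40050 = 0.2816.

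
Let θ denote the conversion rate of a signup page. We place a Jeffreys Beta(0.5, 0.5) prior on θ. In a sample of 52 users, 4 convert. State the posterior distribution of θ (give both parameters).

The binomial likelihood is conjugate to the Beta prior: with 4 successes and 48 failures, the posterior is Beta(0.5+4, 0.5+48) = Beta(4.5, 48.5).

Posterior: Beta(4.5, 48.5)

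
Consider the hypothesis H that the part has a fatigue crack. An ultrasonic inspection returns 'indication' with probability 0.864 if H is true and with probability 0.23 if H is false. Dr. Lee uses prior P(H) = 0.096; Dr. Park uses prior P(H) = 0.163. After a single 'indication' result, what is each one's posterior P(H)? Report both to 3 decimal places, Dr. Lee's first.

Dr. Lee: 0.285; Dr. Park: 0.422

The likelihood ratio for an 'indication' result is 0.864/0.23 = 3.7565.
Dr. Lee: prior odds 0.096/0.904 = 0.10619; posterior odds 0.39892; posterior probability 0.285.
Dr. Park: prior odds 0.163/0.837 = 0.19474; posterior odds 0.73156; posterior probability 0.422.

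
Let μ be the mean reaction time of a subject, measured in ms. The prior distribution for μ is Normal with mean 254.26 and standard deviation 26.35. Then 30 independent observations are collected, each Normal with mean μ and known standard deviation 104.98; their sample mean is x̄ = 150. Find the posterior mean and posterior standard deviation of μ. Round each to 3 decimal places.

Posterior mean ≈ 186.076; posterior SD ≈ 15.500

With known σ, the Normal prior is conjugate. Weight on the data is w = (n/σ²)/(n/σ² + 1/τ₀²) = 0.00272213/(0.00272213+0.00144025) = 0.65398.
Posterior mean = w·x̄ + (1−w)·μ₀ = 0.65398·150 + 0.34602·254.26 = 186.076. Posterior variance = 1/(0.00272213+0.00144025) = 240.247, so SD = 15.500.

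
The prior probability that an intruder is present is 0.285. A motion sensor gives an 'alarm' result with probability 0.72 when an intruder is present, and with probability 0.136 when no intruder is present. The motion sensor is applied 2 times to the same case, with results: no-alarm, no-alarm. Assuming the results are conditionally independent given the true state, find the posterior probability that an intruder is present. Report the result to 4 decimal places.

With H the event that an intruder is present, the joint likelihood of the observed sequence is P(data|H) = 0.28·0.28 = 0.078400 and P(data|¬H) = 0.864·0.864 = 0.74650.
Bayes: P(H|data) = 0.285·0.078400 / (0.285·0.078400 + 0.715·0.74650) = 0.022344/0.55609 = 0.0402.

Posterior P(H) ≈ 0.0402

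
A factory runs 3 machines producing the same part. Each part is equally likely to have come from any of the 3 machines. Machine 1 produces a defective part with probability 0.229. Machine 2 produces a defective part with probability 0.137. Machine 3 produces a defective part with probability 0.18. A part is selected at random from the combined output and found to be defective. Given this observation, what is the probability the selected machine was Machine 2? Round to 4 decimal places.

Tabulate prior·likelihood by source: [1] prior 0.333333, lik 0.229, product 0.07633; [2] prior 0.333333, lik 0.137, product 0.04567; [3] prior 0.333333, lik 0.18, product 0.06000.
Normalizing constant = 0.18200; the posterior for Machine 2 is its product over the sum, 0.04567/0.18200 = 0.2509.

Posterior probability ≈ 0.2509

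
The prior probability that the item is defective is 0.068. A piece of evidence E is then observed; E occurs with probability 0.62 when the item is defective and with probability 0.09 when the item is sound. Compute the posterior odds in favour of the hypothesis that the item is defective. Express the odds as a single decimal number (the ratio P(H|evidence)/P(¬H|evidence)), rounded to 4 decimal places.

Prior odds = 0.068/(1−0.068) = 0.072961.
Likelihood ratio for E = 0.62/0.09 = 6.8889.
Posterior odds = prior odds × LR = 0.50262.

Posterior odds ≈ 0.5026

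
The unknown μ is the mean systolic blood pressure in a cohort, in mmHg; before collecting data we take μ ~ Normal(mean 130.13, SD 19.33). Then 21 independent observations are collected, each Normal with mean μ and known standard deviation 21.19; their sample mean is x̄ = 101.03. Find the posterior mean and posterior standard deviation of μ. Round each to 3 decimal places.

Prior precision 1/τ₀² = 1/19.33² = 0.00267631; data precision n/σ² = 21/21.19² = 0.0467689.
Posterior precision = 0.00267631 + 0.0467689 = 0.0494452, giving posterior SD = 1/√0.0494452 = 4.497.
Posterior mean = (0.00267631·130.13 + 0.0467689·101.03) / 0.0494452 = 102.605.

Posterior mean ≈ 102.605; posterior SD ≈ 4.497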